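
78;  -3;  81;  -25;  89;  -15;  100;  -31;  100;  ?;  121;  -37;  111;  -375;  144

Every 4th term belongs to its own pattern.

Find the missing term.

The terms cycle through 4 interleaved subsequences.
Subsequence A is 78, 89, 100, 111, which is arithmetic, step +11.
Subsequence B is -3, -15, ?, -375, which is a geometric progression (common ratio 5).
Subsequence C is 81, 100, 121, 144, which is perfect squares starting at 9².
Subsequence D is -25, -31, -37, which is arithmetic, step −6.
Filling subsequence B at index 3 by its rule yields -75.

-75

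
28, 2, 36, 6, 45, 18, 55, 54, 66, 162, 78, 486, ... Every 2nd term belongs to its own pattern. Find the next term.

91

The terms cycle through 2 interleaved subsequences.
Subsequence A is 28, 36, 45, 55, 66, 78, which is triangular numbers n(n+1)/2 for n = 7, 8, ….
Subsequence B is 2, 6, 18, 54, 162, 486, which is geometric with ratio 3.
Term 13 comes from subsequence A (its 7th entry): 91.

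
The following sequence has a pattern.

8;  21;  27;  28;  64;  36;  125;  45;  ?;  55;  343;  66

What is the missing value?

Taking every 2nd term gives 2 separate tracks.
Stream A is 8, 27, 64, 125, ?, 343, which is the cubes 2³, 3³, 4³, ….
Stream B is 21, 28, 36, 45, 55, 66, which is triangular numbers starting at T_6.
Filling stream A at index 5 by its rule yields 216.

216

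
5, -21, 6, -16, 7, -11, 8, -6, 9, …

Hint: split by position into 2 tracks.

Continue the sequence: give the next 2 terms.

Taking every 2nd term gives 2 separate tracks.
Track A = 5, 6, 7, 8, 9: linear: a_n = 4 + n.
Track B = -21, -16, -11, -6: arithmetic with common difference +5.
The 10th slot belongs to track B; its 5th term is -1.
Position 11 → track A, term 6 = 10.

-1, 10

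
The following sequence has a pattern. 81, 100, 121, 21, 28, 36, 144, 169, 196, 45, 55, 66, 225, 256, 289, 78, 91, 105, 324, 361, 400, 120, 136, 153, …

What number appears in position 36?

Reading positions in blocks of 6 reveals the pattern AAABBB — 2 tracks woven together.
Stream A: 81, 100, 121, 144, 169, 196, 225, 256, 289, 324, 361, 400 (the squares 9², 10², 11², …).
Stream B: 21, 28, 36, 45, 55, 66, 78, 91, 105, 120, 136, 153 (triangular numbers starting at T_6).
Position 36 falls in stream B as its term 18, giving 276.

276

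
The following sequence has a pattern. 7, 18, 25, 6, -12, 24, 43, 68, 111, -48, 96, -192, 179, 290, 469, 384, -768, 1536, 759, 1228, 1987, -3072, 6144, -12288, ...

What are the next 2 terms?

3215, 5202

Reading positions in blocks of 6 reveals the pattern AAABBB — 2 tracks woven together.
Track A = 7, 18, 25, 43, 68, 111, 179, 290, 469, 759, 1228, 1987: a Fibonacci-like recurrence a_n = a_{n-1} + a_{n-2}.
Track B = 6, -12, 24, -48, 96, -192, 384, -768, 1536, -3072, 6144, -12288: geometric, ×-2 each step.
Position 25 → track A, term 13 = 3215.
The 26th slot belongs to track A; its 14th term is 5202.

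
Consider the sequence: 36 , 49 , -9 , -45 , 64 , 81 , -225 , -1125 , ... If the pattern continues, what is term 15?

-140625

Positions follow the repeating pattern AABB; grouping by letter gives 2 tracks.
Track A = 36, 49, 64, 81: perfect squares starting at 6².
Track B = -9, -45, -225, -1125: multiplying by 5 each time.
The 15th slot belongs to track B; its 7th term is -140625.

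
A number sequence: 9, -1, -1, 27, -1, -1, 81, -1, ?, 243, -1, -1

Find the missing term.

The slot pattern repeats as ABB (period 3), so there are 2 interleaved tracks.
Stream A: 9, 27, 81, 243 (geometric with ratio 3).
Stream B: -1, -1, -1, -1, -1, ?, -1, -1 (always -1).
Stream B's pattern makes the blank -1.

-1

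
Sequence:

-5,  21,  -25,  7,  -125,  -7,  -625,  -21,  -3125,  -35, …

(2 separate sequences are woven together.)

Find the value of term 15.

-390625

The terms cycle through 2 interleaved subsequences.
Track A: -5, -25, -125, -625, -3125 (multiplying by 5 each time).
Track B: 21, 7, -7, -21, -35 (linear: a_n = 35 − 14·n).
The 15th slot belongs to track A; its 8th term is -390625.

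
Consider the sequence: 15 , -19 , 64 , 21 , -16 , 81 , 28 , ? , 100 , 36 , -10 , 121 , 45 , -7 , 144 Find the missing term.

-13

Split by position mod 3 into 3 tracks.
Track A: 15, 21, 28, 36, 45. Triangular numbers n(n+1)/2 for n = 5, 6, ….
Track B: -19, -16, ?, -10, -7. Linear: a_n = -22 + 3·n.
Track C: 64, 81, 100, 121, 144. Perfect squares starting at 8².
The gap is track B's term 3; the rule gives -13.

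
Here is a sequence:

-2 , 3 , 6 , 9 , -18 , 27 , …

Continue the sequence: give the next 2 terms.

Split by position mod 2 into 2 tracks.
Track A: -2, 6, -18. Geometric, ×-3 each step.
Track B: 3, 9, 27. Successive powers of 3.
Position 7 → track A, term 4 = 54.
The 8th slot belongs to track B; its 4th term is 81.

54, 81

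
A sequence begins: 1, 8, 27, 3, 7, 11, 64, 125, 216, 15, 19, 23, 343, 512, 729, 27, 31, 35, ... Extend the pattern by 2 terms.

1000, 1331

Positions follow the repeating pattern AAABBB; grouping by letter gives 2 tracks.
Track A: 1, 8, 27, 64, 125, 216, 343, 512, 729 (perfect cubes starting at 1³).
Track B: 3, 7, 11, 15, 19, 23, 27, 31, 35 (linear: a_n = -1 + 4·n).
The 19th slot belongs to track A; its 10th term is 1000.
The 20th slot belongs to track A; its 11th term is 1331.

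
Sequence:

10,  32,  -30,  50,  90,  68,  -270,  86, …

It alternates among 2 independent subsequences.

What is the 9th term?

Split by position mod 2 into 2 tracks.
Track A: 10, -30, 90, -270 (geometric with ratio -3).
Track B: 32, 50, 68, 86 (arithmetic, step +18).
Term 9 comes from track A (its 5th entry): 810.

810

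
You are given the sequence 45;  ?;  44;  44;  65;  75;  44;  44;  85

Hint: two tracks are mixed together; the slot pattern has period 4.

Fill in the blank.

The slot pattern repeats as AABB (period 4), so there are 2 interleaved tracks.
Track A is 45, ?, 65, 75, 85, which is linear: a_n = 35 + 10·n.
Track B is 44, 44, 44, 44, which is constant 44.
Track A's pattern makes the blank 55.

55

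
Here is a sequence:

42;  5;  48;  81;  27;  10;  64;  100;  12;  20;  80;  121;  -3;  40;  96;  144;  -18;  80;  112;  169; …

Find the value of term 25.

Split by position mod 4: positions 1, 5, 9, … form one track, and each other residue class forms its own.
Stream A: 42, 27, 12, -3, -18. Linear: a_n = 57 − 15·n.
Stream B: 5, 10, 20, 40, 80. Multiplying by 2 each time.
Stream C: 48, 64, 80, 96, 112. Arithmetic, step +16.
Stream D: 81, 100, 121, 144, 169. Consecutive squares n² from n = 9.
The 25th slot belongs to stream A; its 7th term is -48.

-48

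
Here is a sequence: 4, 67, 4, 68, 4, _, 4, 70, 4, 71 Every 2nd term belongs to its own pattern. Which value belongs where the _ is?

Taking every 2nd term gives 2 separate tracks.
Track A: 4, 4, 4, 4, 4 (constant 4).
Track B: 67, 68, ?, 70, 71 (arithmetic, step +1).
So the missing entry in track B is 69.

69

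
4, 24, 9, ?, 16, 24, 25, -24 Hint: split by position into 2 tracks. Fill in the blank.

-24

The terms cycle through 2 interleaved subsequences.
Subsequence A = 4, 9, 16, 25: perfect squares starting at 2².
Subsequence B = 24, ?, 24, -24: the oscillation 24·(−1)^(n+1).
So the missing entry in subsequence B is -24.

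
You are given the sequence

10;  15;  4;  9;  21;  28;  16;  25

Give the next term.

The slot pattern repeats as AABB (period 4), so there are 2 interleaved tracks.
Stream A: 10, 15, 21, 28 (triangular numbers n(n+1)/2 for n = 4, 5, …).
Stream B: 4, 9, 16, 25 (perfect squares starting at 2²).
The 9th slot belongs to stream A; its 5th term is 36.

36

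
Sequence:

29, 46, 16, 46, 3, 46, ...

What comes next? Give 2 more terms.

Split by position mod 2 into 2 tracks.
Subsequence A: 29, 16, 3. Subtracting 13 each time.
Subsequence B: 46, 46, 46. The constant sequence 46.
Term 7 comes from subsequence A (its 4th entry): -10.
The 8th slot belongs to subsequence B; its 4th term is 46.

-10, 46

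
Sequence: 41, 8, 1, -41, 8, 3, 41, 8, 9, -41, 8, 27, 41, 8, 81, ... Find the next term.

Taking every 3rd term gives 3 separate tracks.
Subsequence A: 41, -41, 41, -41, 41 — the oscillation 41·(−1)^(n+1).
Subsequence B: 8, 8, 8, 8, 8 — always 8.
Subsequence C: 1, 3, 9, 27, 81 — powers 3^0, 3^1, 3^2, ….
Term 16 comes from subsequence A (its 6th entry): -41.

-41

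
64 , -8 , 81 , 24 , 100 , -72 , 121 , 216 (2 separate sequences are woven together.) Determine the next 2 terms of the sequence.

144, -648

Split by position mod 2 into 2 tracks.
Stream A: 64, 81, 100, 121 — consecutive squares n² from n = 8.
Stream B: -8, 24, -72, 216 — a geometric progression (common ratio -3).
Position 9 falls in stream A as its term 5, giving 144.
Term 10 comes from stream B (its 5th entry): -648.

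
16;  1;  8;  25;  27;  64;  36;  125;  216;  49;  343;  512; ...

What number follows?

64

The slot pattern repeats as ABB (period 3), so there are 2 interleaved tracks.
Track A = 16, 25, 36, 49: perfect squares starting at 4².
Track B = 1, 8, 27, 64, 125, 216, 343, 512: perfect cubes starting at 1³.
Position 13 falls in track A as its term 5, giving 64.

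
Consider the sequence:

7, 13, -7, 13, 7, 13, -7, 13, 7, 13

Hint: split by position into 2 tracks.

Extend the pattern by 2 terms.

-7, 13

Positions 1, 3, 5, … form one subsequence and positions 2, 4, 6, … form another.
Track A: 7, -7, 7, -7, 7 — oscillating between 7 and -7.
Track B: 13, 13, 13, 13, 13 — the constant sequence 13.
The 11th slot belongs to track A; its 6th term is -7.
The 12th slot belongs to track B; its 6th term is 13.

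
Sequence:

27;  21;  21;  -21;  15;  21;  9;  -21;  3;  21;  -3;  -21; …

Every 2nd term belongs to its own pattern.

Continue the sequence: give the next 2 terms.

Positions 1, 3, 5, … form one subsequence and positions 2, 4, 6, … form another.
Subsequence A is 27, 21, 15, 9, 3, -3, which is arithmetic, step −6.
Subsequence B is 21, -21, 21, -21, 21, -21, which is alternating ±21.
The 13th slot belongs to subsequence A; its 7th term is -9.
Term 14 comes from subsequence B (its 7th entry): 21.

-9, 21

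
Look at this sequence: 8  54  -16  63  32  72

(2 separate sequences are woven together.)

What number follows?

The terms cycle through 2 interleaved subsequences.
Subsequence A: 8, -16, 32 — geometric, ×-2 each step.
Subsequence B: 54, 63, 72 — linear: a_n = 45 + 9·n.
Term 7 comes from subsequence A (its 4th entry): -64.

-64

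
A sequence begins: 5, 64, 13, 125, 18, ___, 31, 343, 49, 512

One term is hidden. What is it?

Odd-indexed and even-indexed terms follow separate rules.
Track A: 5, 13, 18, 31, 49 (Fibonacci-style (each term is the sum of the two before it)).
Track B: 64, 125, ?, 343, 512 (consecutive cubes n³ from n = 4).
Filling track B at index 3 by its rule yields 216.

216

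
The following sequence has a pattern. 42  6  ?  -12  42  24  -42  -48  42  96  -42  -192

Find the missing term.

-42

The terms cycle through 2 interleaved subsequences.
Track A is 42, ?, 42, -42, 42, -42, which is the oscillation 42·(−1)^(n+1).
Track B is 6, -12, 24, -48, 96, -192, which is multiplying by -2 each time.
Track A's pattern makes the blank -42.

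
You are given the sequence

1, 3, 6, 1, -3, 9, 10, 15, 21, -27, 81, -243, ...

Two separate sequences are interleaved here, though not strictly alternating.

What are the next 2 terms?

Reading positions in blocks of 6 reveals the pattern AAABBB — 2 tracks woven together.
Track A: 1, 3, 6, 10, 15, 21 (triangular numbers starting at T_1).
Track B: 1, -3, 9, -27, 81, -243 (geometric with ratio -3).
Position 13 → track A, term 7 = 28.
The 14th slot belongs to track A; its 8th term is 36.

28, 36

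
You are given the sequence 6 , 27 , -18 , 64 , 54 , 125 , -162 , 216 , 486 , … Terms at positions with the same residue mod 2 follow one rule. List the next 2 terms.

Positions 1, 3, 5, … form one subsequence and positions 2, 4, 6, … form another.
Subsequence A: 6, -18, 54, -162, 486 — geometric, ×-3 each step.
Subsequence B: 27, 64, 125, 216 — the cubes 3³, 4³, 5³, ….
Position 10 falls in subsequence B as its term 5, giving 343.
Term 11 comes from subsequence A (its 6th entry): -1458.

343, -1458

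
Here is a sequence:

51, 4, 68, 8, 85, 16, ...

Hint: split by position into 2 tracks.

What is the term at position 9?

119

The terms cycle through 2 interleaved subsequences.
Stream A: 51, 68, 85. Adding 17 each time.
Stream B: 4, 8, 16. Powers 2^2, 2^3, 2^4, ….
Term 9 comes from stream A (its 5th entry): 119.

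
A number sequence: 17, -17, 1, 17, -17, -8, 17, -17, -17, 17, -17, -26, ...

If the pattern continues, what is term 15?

-35

Positions follow the repeating pattern AAB; grouping by letter gives 2 tracks.
Track A: 17, -17, 17, -17, 17, -17, 17, -17 (oscillating between 17 and -17).
Track B: 1, -8, -17, -26 (arithmetic, step −9).
Position 15 → track B, term 5 = -35.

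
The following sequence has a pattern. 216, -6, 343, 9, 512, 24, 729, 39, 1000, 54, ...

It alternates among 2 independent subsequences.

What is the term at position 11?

The terms cycle through 2 interleaved subsequences.
Track A: 216, 343, 512, 729, 1000 — consecutive cubes n³ from n = 6.
Track B: -6, 9, 24, 39, 54 — adding 15 each time.
Position 11 → track A, term 6 = 1331.

1331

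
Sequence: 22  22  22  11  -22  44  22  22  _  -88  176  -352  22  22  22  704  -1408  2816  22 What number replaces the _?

Reading positions in blocks of 6 reveals the pattern AAABBB — 2 tracks woven together.
Stream A: 22, 22, 22, 22, 22, ?, 22, 22, 22, 22 (always 22).
Stream B: 11, -22, 44, -88, 176, -352, 704, -1408, 2816 (a geometric progression (common ratio -2)).
The gap is stream A's term 6; the rule gives 22.

22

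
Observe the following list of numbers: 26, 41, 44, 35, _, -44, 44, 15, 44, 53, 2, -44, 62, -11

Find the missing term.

Read the sequence 3 terms at a time; column i is its own pattern.
Stream A: 26, 35, 44, 53, 62 (arithmetic with common difference +9).
Stream B: 41, ?, 15, 2, -11 (subtracting 13 each time).
Stream C: 44, -44, 44, -44 (alternating ±44).
The gap is stream B's term 2; the rule gives 28.

28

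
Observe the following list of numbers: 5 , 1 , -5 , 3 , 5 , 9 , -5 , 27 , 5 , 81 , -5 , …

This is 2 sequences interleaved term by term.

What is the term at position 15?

-5

Positions 1, 3, 5, … form one subsequence and positions 2, 4, 6, … form another.
Track A = 5, -5, 5, -5, 5, -5: oscillating between 5 and -5.
Track B = 1, 3, 9, 27, 81: successive powers of 3.
Position 15 falls in track A as its term 8, giving -5.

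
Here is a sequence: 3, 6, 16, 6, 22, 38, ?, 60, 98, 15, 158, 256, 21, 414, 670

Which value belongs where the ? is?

10

Positions follow the repeating pattern ABB; grouping by letter gives 2 tracks.
Stream A is 3, 6, ?, 15, 21, which is the triangular numbers T_2, T_3, ….
Stream B is 6, 16, 22, 38, 60, 98, 158, 256, 414, 670, which is a Fibonacci-like recurrence a_n = a_{n-1} + a_{n-2}.
Stream A's pattern makes the blank 10.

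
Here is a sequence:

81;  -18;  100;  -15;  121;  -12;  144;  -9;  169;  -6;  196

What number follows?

Positions 1, 3, 5, … form one subsequence and positions 2, 4, 6, … form another.
Stream A: 81, 100, 121, 144, 169, 196 — the squares 9², 10², 11², ….
Stream B: -18, -15, -12, -9, -6 — arithmetic, step +3.
The 12th slot belongs to stream B; its 6th term is -3.

-3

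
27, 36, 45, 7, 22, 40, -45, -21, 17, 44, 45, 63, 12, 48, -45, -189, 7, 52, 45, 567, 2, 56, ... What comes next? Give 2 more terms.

Split by position mod 4 into 4 tracks.
Stream A: 27, 22, 17, 12, 7, 2 (arithmetic with common difference −5).
Stream B: 36, 40, 44, 48, 52, 56 (adding 4 each time).
Stream C: 45, -45, 45, -45, 45 (the oscillation 45·(−1)^(n+1)).
Stream D: 7, -21, 63, -189, 567 (multiplying by -3 each time).
Term 23 comes from stream C (its 6th entry): -45.
Position 24 falls in stream D as its term 6, giving -1701.

-45, -1701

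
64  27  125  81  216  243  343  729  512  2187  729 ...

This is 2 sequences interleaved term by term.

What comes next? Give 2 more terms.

6561, 1000

Positions 1, 3, 5, … form one subsequence and positions 2, 4, 6, … form another.
Track A: 64, 125, 216, 343, 512, 729 — consecutive cubes n³ from n = 4.
Track B: 27, 81, 243, 729, 2187 — successive powers of 3.
Position 12 → track B, term 6 = 6561.
Term 13 comes from track A (its 7th entry): 1000.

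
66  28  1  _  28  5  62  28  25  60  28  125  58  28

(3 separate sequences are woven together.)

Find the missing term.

64

Split by position mod 3 into 3 tracks.
Track A: 66, ?, 62, 60, 58. Arithmetic, step −2.
Track B: 28, 28, 28, 28, 28. The constant sequence 28.
Track C: 1, 5, 25, 125. Powers 5^0, 5^1, 5^2, ….
The gap is track A's term 2; the rule gives 64.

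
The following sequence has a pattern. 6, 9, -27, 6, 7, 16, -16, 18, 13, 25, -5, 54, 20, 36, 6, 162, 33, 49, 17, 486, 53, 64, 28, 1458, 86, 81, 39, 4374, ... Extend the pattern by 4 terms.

Split by position mod 4: positions 1, 5, 9, … form one track, and each other residue class forms its own.
Track A is 6, 7, 13, 20, 33, 53, 86, which is Fibonacci-style (each term is the sum of the two before it).
Track B is 9, 16, 25, 36, 49, 64, 81, which is consecutive squares n² from n = 3.
Track C is -27, -16, -5, 6, 17, 28, 39, which is linear: a_n = -38 + 11·n.
Track D is 6, 18, 54, 162, 486, 1458, 4374, which is geometric, ×3 each step.
The 29th slot belongs to track A; its 8th term is 139.
Position 30 → track B, term 8 = 100.
Term 31 comes from track C (its 8th entry): 50.
Position 32 → track D, term 8 = 13122.

139, 100, 50, 13122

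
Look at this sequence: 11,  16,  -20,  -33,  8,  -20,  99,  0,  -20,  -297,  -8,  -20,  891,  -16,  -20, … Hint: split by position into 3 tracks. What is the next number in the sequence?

-2673

Split by position mod 3: positions 1, 4, 7, … form one track, and each other residue class forms its own.
Track A = 11, -33, 99, -297, 891: a geometric progression (common ratio -3).
Track B = 16, 8, 0, -8, -16: arithmetic with common difference −8.
Track C = -20, -20, -20, -20, -20: the constant sequence -20.
The 16th slot belongs to track A; its 6th term is -2673.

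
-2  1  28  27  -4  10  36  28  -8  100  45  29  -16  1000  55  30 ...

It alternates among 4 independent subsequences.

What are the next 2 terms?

Taking every 4th term gives 4 separate tracks.
Track A = -2, -4, -8, -16: multiplying by 2 each time.
Track B = 1, 10, 100, 1000: powers of 10.
Track C = 28, 36, 45, 55: triangular numbers n(n+1)/2 for n = 7, 8, ….
Track D = 27, 28, 29, 30: adding 1 each time.
The 17th slot belongs to track A; its 5th term is -32.
Term 18 comes from track B (its 5th entry): 10000.

-32, 10000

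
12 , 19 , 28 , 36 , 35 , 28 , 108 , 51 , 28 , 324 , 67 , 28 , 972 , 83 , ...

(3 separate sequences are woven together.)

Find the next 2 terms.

Read the sequence 3 terms at a time; column i is its own pattern.
Stream A: 12, 36, 108, 324, 972 (geometric with ratio 3).
Stream B: 19, 35, 51, 67, 83 (arithmetic, step +16).
Stream C: 28, 28, 28, 28 (constant 28).
Term 15 comes from stream C (its 5th entry): 28.
Term 16 comes from stream A (its 6th entry): 2916.

28, 2916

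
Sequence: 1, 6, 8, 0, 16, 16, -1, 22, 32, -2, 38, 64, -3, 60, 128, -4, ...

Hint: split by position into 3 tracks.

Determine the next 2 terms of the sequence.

Split by position mod 3 into 3 tracks.
Track A: 1, 0, -1, -2, -3, -4 (arithmetic with common difference −1).
Track B: 6, 16, 22, 38, 60 (a Fibonacci-like recurrence a_n = a_{n-1} + a_{n-2}).
Track C: 8, 16, 32, 64, 128 (geometric with ratio 2).
The 17th slot belongs to track B; its 6th term is 98.
Term 18 comes from track C (its 6th entry): 256.

98, 256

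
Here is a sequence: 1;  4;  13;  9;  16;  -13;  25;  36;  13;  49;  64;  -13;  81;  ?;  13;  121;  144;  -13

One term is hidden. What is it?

100

The slot pattern repeats as AAB (period 3), so there are 2 interleaved tracks.
Subsequence A is 1, 4, 9, 16, 25, 36, 49, 64, 81, ?, 121, 144, which is perfect squares starting at 1².
Subsequence B is 13, -13, 13, -13, 13, -13, which is oscillating between 13 and -13.
So the missing entry in subsequence A is 100.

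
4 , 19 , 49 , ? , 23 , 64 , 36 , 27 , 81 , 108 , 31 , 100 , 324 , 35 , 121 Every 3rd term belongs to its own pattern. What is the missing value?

The terms cycle through 3 interleaved subsequences.
Track A is 4, ?, 36, 108, 324, which is multiplying by 3 each time.
Track B is 19, 23, 27, 31, 35, which is arithmetic with common difference +4.
Track C is 49, 64, 81, 100, 121, which is consecutive squares n² from n = 7.
The gap is track A's term 2; the rule gives 12.

12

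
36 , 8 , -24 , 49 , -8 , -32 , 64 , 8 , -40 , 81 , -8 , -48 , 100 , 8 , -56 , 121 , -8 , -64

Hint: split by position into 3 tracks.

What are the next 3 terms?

144, 8, -72

Read the sequence 3 terms at a time; column i is its own pattern.
Track A: 36, 49, 64, 81, 100, 121 (the squares 6², 7², 8², …).
Track B: 8, -8, 8, -8, 8, -8 (oscillating between 8 and -8).
Track C: -24, -32, -40, -48, -56, -64 (linear: a_n = -16 − 8·n).
Position 19 → track A, term 7 = 144.
Term 20 comes from track B (its 7th entry): 8.
Position 21 falls in track C as its term 7, giving -72.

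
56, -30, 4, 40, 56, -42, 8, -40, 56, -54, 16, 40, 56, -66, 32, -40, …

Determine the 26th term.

-102

Split by position mod 4: positions 1, 5, 9, … form one track, and each other residue class forms its own.
Subsequence A: 56, 56, 56, 56 — constant 56.
Subsequence B: -30, -42, -54, -66 — arithmetic, step −12.
Subsequence C: 4, 8, 16, 32 — powers 2^2, 2^3, 2^4, ….
Subsequence D: 40, -40, 40, -40 — the oscillation 40·(−1)^(n+1).
Position 26 → subsequence B, term 7 = -102.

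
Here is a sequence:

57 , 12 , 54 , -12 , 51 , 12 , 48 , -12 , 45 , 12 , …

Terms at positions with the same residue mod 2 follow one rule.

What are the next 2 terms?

Positions 1, 3, 5, … form one subsequence and positions 2, 4, 6, … form another.
Track A is 57, 54, 51, 48, 45, which is arithmetic with common difference −3.
Track B is 12, -12, 12, -12, 12, which is alternating ±12.
Position 11 falls in track A as its term 6, giving 42.
The 12th slot belongs to track B; its 6th term is -12.

42, -12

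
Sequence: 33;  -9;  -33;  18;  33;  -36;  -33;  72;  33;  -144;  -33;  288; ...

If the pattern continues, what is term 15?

The terms cycle through 2 interleaved subsequences.
Track A is 33, -33, 33, -33, 33, -33, which is oscillating between 33 and -33.
Track B is -9, 18, -36, 72, -144, 288, which is multiplying by -2 each time.
Position 15 falls in track A as its term 8, giving -33.

-33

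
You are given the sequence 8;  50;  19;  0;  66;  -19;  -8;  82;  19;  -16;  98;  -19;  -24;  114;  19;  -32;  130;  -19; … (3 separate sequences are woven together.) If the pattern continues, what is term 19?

Read the sequence 3 terms at a time; column i is its own pattern.
Track A = 8, 0, -8, -16, -24, -32: subtracting 8 each time.
Track B = 50, 66, 82, 98, 114, 130: arithmetic, step +16.
Track C = 19, -19, 19, -19, 19, -19: oscillating between 19 and -19.
Position 19 → track A, term 7 = -40.

-40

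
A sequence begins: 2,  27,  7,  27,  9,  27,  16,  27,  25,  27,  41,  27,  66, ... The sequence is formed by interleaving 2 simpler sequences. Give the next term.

27

Taking every 2nd term gives 2 separate tracks.
Track A: 2, 7, 9, 16, 25, 41, 66. Fibonacci-style (each term is the sum of the two before it).
Track B: 27, 27, 27, 27, 27, 27. Constant 27.
The 14th slot belongs to track B; its 7th term is 27.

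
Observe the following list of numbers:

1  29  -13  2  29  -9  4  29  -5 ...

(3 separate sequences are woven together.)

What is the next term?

Split by position mod 3: positions 1, 4, 7, … form one track, and each other residue class forms its own.
Track A: 1, 2, 4 — successive powers of 2.
Track B: 29, 29, 29 — always 29.
Track C: -13, -9, -5 — arithmetic with common difference +4.
The 10th slot belongs to track A; its 4th term is 8.

8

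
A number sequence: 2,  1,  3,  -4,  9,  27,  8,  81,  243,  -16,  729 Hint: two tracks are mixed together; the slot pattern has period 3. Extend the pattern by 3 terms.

Positions follow the repeating pattern ABB; grouping by letter gives 2 tracks.
Track A: 2, -4, 8, -16 — geometric, ×-2 each step.
Track B: 1, 3, 9, 27, 81, 243, 729 — powers of 3.
Position 12 → track B, term 8 = 2187.
Term 13 comes from track A (its 5th entry): 32.
Position 14 falls in track B as its term 9, giving 6561.

2187, 32, 6561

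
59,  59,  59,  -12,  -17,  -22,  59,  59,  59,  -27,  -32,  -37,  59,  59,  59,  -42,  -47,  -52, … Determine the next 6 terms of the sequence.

59, 59, 59, -57, -62, -67

Positions follow the repeating pattern AAABBB; grouping by letter gives 2 tracks.
Stream A is 59, 59, 59, 59, 59, 59, 59, 59, 59, which is constant 59.
Stream B is -12, -17, -22, -27, -32, -37, -42, -47, -52, which is linear: a_n = -7 − 5·n.
Position 19 → stream A, term 10 = 59.
The 20th slot belongs to stream A; its 11th term is 59.
Position 21 → stream A, term 12 = 59.
Position 22 → stream B, term 10 = -57.
Position 23 → stream B, term 11 = -62.
Position 24 falls in stream B as its term 12, giving -67.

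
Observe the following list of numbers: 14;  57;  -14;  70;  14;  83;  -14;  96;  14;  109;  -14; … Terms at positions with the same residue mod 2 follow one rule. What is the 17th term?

14

Odd-indexed and even-indexed terms follow separate rules.
Track A: 14, -14, 14, -14, 14, -14. Alternating ±14.
Track B: 57, 70, 83, 96, 109. Adding 13 each time.
Term 17 comes from track A (its 9th entry): 14.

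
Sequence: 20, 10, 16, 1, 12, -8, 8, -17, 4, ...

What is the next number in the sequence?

-26

Taking every 2nd term gives 2 separate tracks.
Subsequence A is 20, 16, 12, 8, 4, which is arithmetic with common difference −4.
Subsequence B is 10, 1, -8, -17, which is arithmetic with common difference −9.
Position 10 falls in subsequence B as its term 5, giving -26.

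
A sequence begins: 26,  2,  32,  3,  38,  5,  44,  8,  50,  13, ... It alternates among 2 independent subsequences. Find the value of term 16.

55

Odd-indexed and even-indexed terms follow separate rules.
Track A: 26, 32, 38, 44, 50. Linear: a_n = 20 + 6·n.
Track B: 2, 3, 5, 8, 13. Each term equals the sum of the previous two.
Position 16 falls in track B as its term 8, giving 55.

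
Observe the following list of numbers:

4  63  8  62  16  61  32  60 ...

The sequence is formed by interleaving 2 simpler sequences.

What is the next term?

Taking every 2nd term gives 2 separate tracks.
Stream A: 4, 8, 16, 32 (successive powers of 2).
Stream B: 63, 62, 61, 60 (arithmetic with common difference −1).
Term 9 comes from stream A (its 5th entry): 64.

64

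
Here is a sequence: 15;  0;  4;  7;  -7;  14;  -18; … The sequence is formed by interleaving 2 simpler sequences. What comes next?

Taking every 2nd term gives 2 separate tracks.
Subsequence A = 15, 4, -7, -18: linear: a_n = 26 − 11·n.
Subsequence B = 0, 7, 14: arithmetic with common difference +7.
Term 8 comes from subsequence B (its 4th entry): 21.

21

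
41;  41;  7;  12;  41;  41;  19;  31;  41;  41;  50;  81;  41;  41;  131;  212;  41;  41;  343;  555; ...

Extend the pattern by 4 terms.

Reading positions in blocks of 4 reveals the pattern AABB — 2 tracks woven together.
Track A: 41, 41, 41, 41, 41, 41, 41, 41, 41, 41. The constant sequence 41.
Track B: 7, 12, 19, 31, 50, 81, 131, 212, 343, 555. A Fibonacci-like recurrence a_n = a_{n-1} + a_{n-2}.
Term 21 comes from track A (its 11th entry): 41.
Position 22 falls in track A as its term 12, giving 41.
Term 23 comes from track B (its 11th entry): 898.
The 24th slot belongs to track B; its 12th term is 1453.

41, 41, 898, 1453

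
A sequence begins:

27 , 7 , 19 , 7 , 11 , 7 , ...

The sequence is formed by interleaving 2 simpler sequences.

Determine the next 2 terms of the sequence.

Positions 1, 3, 5, … form one subsequence and positions 2, 4, 6, … form another.
Track A: 27, 19, 11. Linear: a_n = 35 − 8·n.
Track B: 7, 7, 7. Constant 7.
Term 7 comes from track A (its 4th entry): 3.
Position 8 → track B, term 4 = 7.

3, 7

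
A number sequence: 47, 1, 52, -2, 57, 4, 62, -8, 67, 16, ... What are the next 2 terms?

Positions 1, 3, 5, … form one subsequence and positions 2, 4, 6, … form another.
Subsequence A is 47, 52, 57, 62, 67, which is adding 5 each time.
Subsequence B is 1, -2, 4, -8, 16, which is geometric with ratio -2.
Position 11 falls in subsequence A as its term 6, giving 72.
Position 12 falls in subsequence B as its term 6, giving -32.

72, -32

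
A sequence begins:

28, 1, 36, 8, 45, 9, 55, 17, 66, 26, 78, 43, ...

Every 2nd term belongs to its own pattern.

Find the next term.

Odd-indexed and even-indexed terms follow separate rules.
Track A: 28, 36, 45, 55, 66, 78. Triangular numbers n(n+1)/2 for n = 7, 8, ….
Track B: 1, 8, 9, 17, 26, 43. Fibonacci-style (each term is the sum of the two before it).
The 13th slot belongs to track A; its 7th term is 91.

91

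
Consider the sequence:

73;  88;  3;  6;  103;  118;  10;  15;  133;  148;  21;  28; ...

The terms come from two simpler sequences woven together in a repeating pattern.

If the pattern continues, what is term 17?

Reading positions in blocks of 4 reveals the pattern AABB — 2 tracks woven together.
Track A: 73, 88, 103, 118, 133, 148. Linear: a_n = 58 + 15·n.
Track B: 3, 6, 10, 15, 21, 28. Triangular numbers n(n+1)/2 for n = 2, 3, ….
Position 17 falls in track A as its term 9, giving 193.

193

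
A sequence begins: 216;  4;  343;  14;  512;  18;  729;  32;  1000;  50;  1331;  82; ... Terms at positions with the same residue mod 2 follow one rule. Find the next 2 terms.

Odd-indexed and even-indexed terms follow separate rules.
Subsequence A: 216, 343, 512, 729, 1000, 1331. The cubes 6³, 7³, 8³, ….
Subsequence B: 4, 14, 18, 32, 50, 82. A Fibonacci-like recurrence a_n = a_{n-1} + a_{n-2}.
The 13th slot belongs to subsequence A; its 7th term is 1728.
Term 14 comes from subsequence B (its 7th entry): 132.

1728, 132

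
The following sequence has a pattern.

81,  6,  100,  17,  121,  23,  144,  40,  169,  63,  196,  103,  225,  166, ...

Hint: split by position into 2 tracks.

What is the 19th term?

324

Positions 1, 3, 5, … form one subsequence and positions 2, 4, 6, … form another.
Subsequence A is 81, 100, 121, 144, 169, 196, 225, which is the squares 9², 10², 11², ….
Subsequence B is 6, 17, 23, 40, 63, 103, 166, which is Fibonacci-style (each term is the sum of the two before it).
Term 19 comes from subsequence A (its 10th entry): 324.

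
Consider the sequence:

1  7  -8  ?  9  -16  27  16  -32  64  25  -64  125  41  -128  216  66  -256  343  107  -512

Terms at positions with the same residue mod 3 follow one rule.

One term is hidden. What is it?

8

Taking every 3rd term gives 3 separate tracks.
Stream A: 1, ?, 27, 64, 125, 216, 343. Consecutive cubes n³ from n = 1.
Stream B: 7, 9, 16, 25, 41, 66, 107. A Fibonacci-like recurrence a_n = a_{n-1} + a_{n-2}.
Stream C: -8, -16, -32, -64, -128, -256, -512. Multiplying by 2 each time.
So the missing entry in stream A is 8.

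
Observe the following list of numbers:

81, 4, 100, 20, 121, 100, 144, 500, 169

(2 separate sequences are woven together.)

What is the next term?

Positions 1, 3, 5, … form one subsequence and positions 2, 4, 6, … form another.
Stream A: 81, 100, 121, 144, 169. The squares 9², 10², 11², ….
Stream B: 4, 20, 100, 500. Geometric, ×5 each step.
Position 10 falls in stream B as its term 5, giving 2500.

2500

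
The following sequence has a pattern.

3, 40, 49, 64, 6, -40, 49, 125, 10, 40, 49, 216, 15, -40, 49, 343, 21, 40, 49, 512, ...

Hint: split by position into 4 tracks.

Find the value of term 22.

-40

The terms cycle through 4 interleaved subsequences.
Track A: 3, 6, 10, 15, 21 — triangular numbers starting at T_2.
Track B: 40, -40, 40, -40, 40 — the oscillation 40·(−1)^(n+1).
Track C: 49, 49, 49, 49, 49 — the constant sequence 49.
Track D: 64, 125, 216, 343, 512 — perfect cubes starting at 4³.
Term 22 comes from track B (its 6th entry): -40.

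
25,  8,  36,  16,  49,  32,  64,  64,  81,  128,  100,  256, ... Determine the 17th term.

Split by position mod 2 into 2 tracks.
Track A is 25, 36, 49, 64, 81, 100, which is consecutive squares n² from n = 5.
Track B is 8, 16, 32, 64, 128, 256, which is powers 2^3, 2^4, 2^5, ….
Position 17 → track A, term 9 = 169.

169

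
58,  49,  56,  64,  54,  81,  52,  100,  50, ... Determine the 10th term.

121

Taking every 2nd term gives 2 separate tracks.
Track A: 58, 56, 54, 52, 50 (arithmetic with common difference −2).
Track B: 49, 64, 81, 100 (consecutive squares n² from n = 7).
Position 10 → track B, term 5 = 121.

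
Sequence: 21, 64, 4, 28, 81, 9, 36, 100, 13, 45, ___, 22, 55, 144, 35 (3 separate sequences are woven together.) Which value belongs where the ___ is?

121

Taking every 3rd term gives 3 separate tracks.
Track A: 21, 28, 36, 45, 55. The triangular numbers T_6, T_7, ….
Track B: 64, 81, 100, ?, 144. The squares 8², 9², 10², ….
Track C: 4, 9, 13, 22, 35. A Fibonacci-like recurrence a_n = a_{n-1} + a_{n-2}.
Filling track B at index 4 by its rule yields 121.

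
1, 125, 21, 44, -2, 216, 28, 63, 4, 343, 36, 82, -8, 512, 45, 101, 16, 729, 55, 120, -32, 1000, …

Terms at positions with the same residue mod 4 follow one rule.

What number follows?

66

Split by position mod 4 into 4 tracks.
Stream A = 1, -2, 4, -8, 16, -32: multiplying by -2 each time.
Stream B = 125, 216, 343, 512, 729, 1000: consecutive cubes n³ from n = 5.
Stream C = 21, 28, 36, 45, 55: triangular numbers n(n+1)/2 for n = 6, 7, ….
Stream D = 44, 63, 82, 101, 120: arithmetic with common difference +19.
Term 23 comes from stream C (its 6th entry): 66.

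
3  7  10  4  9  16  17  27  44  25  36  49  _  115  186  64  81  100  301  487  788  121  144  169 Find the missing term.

Reading positions in blocks of 6 reveals the pattern AAABBB — 2 tracks woven together.
Subsequence A = 3, 7, 10, 17, 27, 44, ?, 115, 186, 301, 487, 788: a Fibonacci-like recurrence a_n = a_{n-1} + a_{n-2}.
Subsequence B = 4, 9, 16, 25, 36, 49, 64, 81, 100, 121, 144, 169: the squares 2², 3², 4², ….
The gap is subsequence A's term 7; the rule gives 71.

71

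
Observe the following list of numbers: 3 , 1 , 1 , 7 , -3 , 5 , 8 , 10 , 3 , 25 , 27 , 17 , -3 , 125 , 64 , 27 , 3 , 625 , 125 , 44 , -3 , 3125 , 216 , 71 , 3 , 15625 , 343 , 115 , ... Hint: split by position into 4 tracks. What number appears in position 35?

729

The terms cycle through 4 interleaved subsequences.
Track A: 3, -3, 3, -3, 3, -3, 3 — oscillating between 3 and -3.
Track B: 1, 5, 25, 125, 625, 3125, 15625 — powers 5^0, 5^1, 5^2, ….
Track C: 1, 8, 27, 64, 125, 216, 343 — consecutive cubes n³ from n = 1.
Track D: 7, 10, 17, 27, 44, 71, 115 — a Fibonacci-like recurrence a_n = a_{n-1} + a_{n-2}.
Term 35 comes from track C (its 9th entry): 729.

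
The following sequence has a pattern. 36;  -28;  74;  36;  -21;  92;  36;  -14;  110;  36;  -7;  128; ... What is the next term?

36

Split by position mod 3 into 3 tracks.
Track A is 36, 36, 36, 36, which is constant 36.
Track B is -28, -21, -14, -7, which is arithmetic with common difference +7.
Track C is 74, 92, 110, 128, which is adding 18 each time.
The 13th slot belongs to track A; its 5th term is 36.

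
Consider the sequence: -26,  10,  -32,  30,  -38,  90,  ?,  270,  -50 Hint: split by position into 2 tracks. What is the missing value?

Taking every 2nd term gives 2 separate tracks.
Subsequence A is -26, -32, -38, ?, -50, which is linear: a_n = -20 − 6·n.
Subsequence B is 10, 30, 90, 270, which is geometric, ×3 each step.
Subsequence A's pattern makes the blank -44.

-44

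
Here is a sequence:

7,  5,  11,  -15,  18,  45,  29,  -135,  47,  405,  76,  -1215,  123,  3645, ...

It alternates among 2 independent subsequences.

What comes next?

199

The terms cycle through 2 interleaved subsequences.
Stream A: 7, 11, 18, 29, 47, 76, 123 — a Fibonacci-like recurrence a_n = a_{n-1} + a_{n-2}.
Stream B: 5, -15, 45, -135, 405, -1215, 3645 — geometric, ×-3 each step.
Position 15 falls in stream A as its term 8, giving 199.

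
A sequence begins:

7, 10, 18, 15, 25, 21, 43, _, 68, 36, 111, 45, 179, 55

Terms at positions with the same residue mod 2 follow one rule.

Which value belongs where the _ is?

28

The terms cycle through 2 interleaved subsequences.
Stream A: 7, 18, 25, 43, 68, 111, 179 (each term equals the sum of the previous two).
Stream B: 10, 15, 21, ?, 36, 45, 55 (triangular numbers n(n+1)/2 for n = 4, 5, …).
So the missing entry in stream B is 28.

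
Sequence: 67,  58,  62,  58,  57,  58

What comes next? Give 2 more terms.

52, 58

Taking every 2nd term gives 2 separate tracks.
Track A: 67, 62, 57 — subtracting 5 each time.
Track B: 58, 58, 58 — the constant sequence 58.
Position 7 → track A, term 4 = 52.
Term 8 comes from track B (its 4th entry): 58.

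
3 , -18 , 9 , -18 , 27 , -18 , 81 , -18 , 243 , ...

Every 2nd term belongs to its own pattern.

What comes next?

Odd-indexed and even-indexed terms follow separate rules.
Track A: 3, 9, 27, 81, 243 (powers 3^1, 3^2, 3^3, …).
Track B: -18, -18, -18, -18 (constant -18).
Position 10 falls in track B as its term 5, giving -18.

-18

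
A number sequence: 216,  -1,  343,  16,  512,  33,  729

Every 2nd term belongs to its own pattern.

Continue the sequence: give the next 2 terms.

Taking every 2nd term gives 2 separate tracks.
Stream A: 216, 343, 512, 729. Perfect cubes starting at 6³.
Stream B: -1, 16, 33. Adding 17 each time.
Position 8 → stream B, term 4 = 50.
The 9th slot belongs to stream A; its 5th term is 1000.

50, 1000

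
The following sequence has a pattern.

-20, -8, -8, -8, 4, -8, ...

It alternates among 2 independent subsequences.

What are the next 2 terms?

Split by position mod 2 into 2 tracks.
Track A: -20, -8, 4 — linear: a_n = -32 + 12·n.
Track B: -8, -8, -8 — always -8.
Position 7 falls in track A as its term 4, giving 16.
The 8th slot belongs to track B; its 4th term is -8.

16, -8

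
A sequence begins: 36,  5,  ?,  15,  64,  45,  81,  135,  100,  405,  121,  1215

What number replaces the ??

Split by position mod 2 into 2 tracks.
Track A: 36, ?, 64, 81, 100, 121 (consecutive squares n² from n = 6).
Track B: 5, 15, 45, 135, 405, 1215 (geometric with ratio 3).
Track A's pattern makes the blank 49.

49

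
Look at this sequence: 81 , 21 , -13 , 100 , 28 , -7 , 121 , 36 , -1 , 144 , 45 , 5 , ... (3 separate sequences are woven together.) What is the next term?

Split by position mod 3 into 3 tracks.
Track A: 81, 100, 121, 144. Perfect squares starting at 9².
Track B: 21, 28, 36, 45. The triangular numbers T_6, T_7, ….
Track C: -13, -7, -1, 5. Arithmetic, step +6.
Position 13 falls in track A as its term 5, giving 169.

169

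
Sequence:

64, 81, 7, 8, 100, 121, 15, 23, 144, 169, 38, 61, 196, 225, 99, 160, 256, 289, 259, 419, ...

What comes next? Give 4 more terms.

324, 361, 678, 1097

Reading positions in blocks of 4 reveals the pattern AABB — 2 tracks woven together.
Stream A: 64, 81, 100, 121, 144, 169, 196, 225, 256, 289 — consecutive squares n² from n = 8.
Stream B: 7, 8, 15, 23, 38, 61, 99, 160, 259, 419 — each term equals the sum of the previous two.
Term 21 comes from stream A (its 11th entry): 324.
Position 22 falls in stream A as its term 12, giving 361.
Position 23 falls in stream B as its term 11, giving 678.
Term 24 comes from stream B (its 12th entry): 1097.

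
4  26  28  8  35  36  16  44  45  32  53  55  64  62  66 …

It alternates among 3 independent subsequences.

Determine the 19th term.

Read the sequence 3 terms at a time; column i is its own pattern.
Track A = 4, 8, 16, 32, 64: geometric with ratio 2.
Track B = 26, 35, 44, 53, 62: arithmetic, step +9.
Track C = 28, 36, 45, 55, 66: the triangular numbers T_7, T_8, ….
The 19th slot belongs to track A; its 7th term is 256.

256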